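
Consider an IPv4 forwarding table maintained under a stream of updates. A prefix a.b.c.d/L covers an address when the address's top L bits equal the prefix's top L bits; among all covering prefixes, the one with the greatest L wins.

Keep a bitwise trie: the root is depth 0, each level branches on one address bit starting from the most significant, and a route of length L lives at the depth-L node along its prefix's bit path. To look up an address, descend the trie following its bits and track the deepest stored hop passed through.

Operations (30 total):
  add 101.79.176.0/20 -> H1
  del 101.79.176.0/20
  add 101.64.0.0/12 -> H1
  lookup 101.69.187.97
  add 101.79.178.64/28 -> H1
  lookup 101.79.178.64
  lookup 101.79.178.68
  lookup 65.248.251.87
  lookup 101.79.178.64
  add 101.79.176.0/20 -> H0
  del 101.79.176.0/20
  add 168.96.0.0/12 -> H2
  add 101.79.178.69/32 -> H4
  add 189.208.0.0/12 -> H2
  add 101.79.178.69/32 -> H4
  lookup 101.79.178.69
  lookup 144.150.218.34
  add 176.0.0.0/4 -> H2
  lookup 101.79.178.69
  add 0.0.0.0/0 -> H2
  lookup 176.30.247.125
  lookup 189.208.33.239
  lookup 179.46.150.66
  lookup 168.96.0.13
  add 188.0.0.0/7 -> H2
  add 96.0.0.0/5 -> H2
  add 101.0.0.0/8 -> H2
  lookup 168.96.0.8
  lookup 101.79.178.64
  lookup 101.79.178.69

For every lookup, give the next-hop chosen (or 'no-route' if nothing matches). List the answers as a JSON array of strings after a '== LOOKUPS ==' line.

Process each operation:
  + 101.79.176.0/20 (H1) depth=20
  - 101.79.176.0/20 clear@20
  + 101.64.0.0/12 (H1) depth=12
  lookup 101.69.187.97: bits 011001010100 walk d0:-→d1:-→d2:-→d3:-→d4:-→d5:-→d6:-→d7:-→d8:-→d9:-→d10:-→d11:-→d12:H1 -> H1
  + 101.79.178.64/28 (H1) depth=28
  lookup 101.79.178.64: bits 0110010101001111101100100100 walk d0:-→d1:-→d2:-→d3:-→d4:-→d5:-→d6:-→d7:-→d8:-→d9:-→d10:-→d11:-→d12:H1→d13:-→d14:-→d15:-→d16:-→d17:-→d18:-→d19:-→d20:-→d21:-→d22:-→d23:-→d24:-→d25:-→d26:-→d27:-→d28:H1 -> H1
  lookup 101.79.178.68: bits 0110010101001111101100100100 walk d0:-→d1:-→d2:-→d3:-→d4:-→d5:-→d6:-→d7:-→d8:-→d9:-→d10:-→d11:-→d12:H1→d13:-→d14:-→d15:-→d16:-→d17:-→d18:-→d19:-→d20:-→d21:-→d22:-→d23:-→d24:-→d25:-→d26:-→d27:-→d28:H1 -> H1
  lookup 65.248.251.87: bits 01 walk d0:-→d1:-→d2:- -> no-route
  lookup 101.79.178.64: bits 0110010101001111101100100100 walk d0:-→d1:-→d2:-→d3:-→d4:-→d5:-→d6:-→d7:-→d8:-→d9:-→d10:-→d11:-→d12:H1→d13:-→d14:-→d15:-→d16:-→d17:-→d18:-→d19:-→d20:-→d21:-→d22:-→d23:-→d24:-→d25:-→d26:-→d27:-→d28:H1 -> H1
  + 101.79.176.0/20 (H0) depth=20
  - 101.79.176.0/20 clear@20
  + 168.96.0.0/12 (H2) depth=12
  + 101.79.178.69/32 (H4) depth=32
  + 189.208.0.0/12 (H2) depth=12
  + 101.79.178.69/32 (H4) depth=32
  lookup 101.79.178.69: bits 01100101010011111011001001000101 walk d0:-→d1:-→d2:-→d3:-→d4:-→d5:-→d6:-→d7:-→d8:-→d9:-→d10:-→d11:-→d12:H1→d13:-→d14:-→d15:-→d16:-→d17:-→d18:-→d19:-→d20:-→d21:-→d22:-→d23:-→d24:-→d25:-→d26:-→d27:-→d28:H1→d29:-→d30:-→d31:-→d32:H4 -> H4
  lookup 144.150.218.34: bits 10 walk d0:-→d1:-→d2:- -> no-route
  + 176.0.0.0/4 (H2) depth=4
  lookup 101.79.178.69: bits 01100101010011111011001001000101 walk d0:-→d1:-→d2:-→d3:-→d4:-→d5:-→d6:-→d7:-→d8:-→d9:-→d10:-→d11:-→d12:H1→d13:-→d14:-→d15:-→d16:-→d17:-→d18:-→d19:-→d20:-→d21:-→d22:-→d23:-→d24:-→d25:-→d26:-→d27:-→d28:H1→d29:-→d30:-→d31:-→d32:H4 -> H4
  + 0.0.0.0/0 (H2) depth=0
  lookup 176.30.247.125: bits 1011 walk d0:H2→d1:-→d2:-→d3:-→d4:H2 -> H2
  lookup 189.208.33.239: bits 101111011101 walk d0:H2→d1:-→d2:-→d3:-→d4:H2→d5:-→d6:-→d7:-→d8:-→d9:-→d10:-→d11:-→d12:H2 -> H2
  lookup 179.46.150.66: bits 1011 walk d0:H2→d1:-→d2:-→d3:-→d4:H2 -> H2
  lookup 168.96.0.13: bits 101010000110 walk d0:H2→d1:-→d2:-→d3:-→d4:-→d5:-→d6:-→d7:-→d8:-→d9:-→d10:-→d11:-→d12:H2 -> H2
  + 188.0.0.0/7 (H2) depth=7
  + 96.0.0.0/5 (H2) depth=5
  + 101.0.0.0/8 (H2) depth=8
  lookup 168.96.0.8: bits 101010000110 walk d0:H2→d1:-→d2:-→d3:-→d4:-→d5:-→d6:-→d7:-→d8:-→d9:-→d10:-→d11:-→d12:H2 -> H2
  lookup 101.79.178.64: bits 01100101010011111011001001000 walk d0:H2→d1:-→d2:-→d3:-→d4:-→d5:H2→d6:-→d7:-→d8:H2→d9:-→d10:-→d11:-→d12:H1→d13:-→d14:-→d15:-→d16:-→d17:-→d18:-→d19:-→d20:-→d21:-→d22:-→d23:-→d24:-→d25:-→d26:-→d27:-→d28:H1→d29:- -> H1
  lookup 101.79.178.69: bits 01100101010011111011001001000101 walk d0:H2→d1:-→d2:-→d3:-→d4:-→d5:H2→d6:-→d7:-→d8:H2→d9:-→d10:-→d11:-→d12:H1→d13:-→d14:-→d15:-→d16:-→d17:-→d18:-→d19:-→d20:-→d21:-→d22:-→d23:-→d24:-→d25:-→d26:-→d27:-→d28:H1→d29:-→d30:-→d31:-→d32:H4 -> H4

== LOOKUPS ==
["H1","H1","H1","no-route","H1","H4","no-route","H4","H2","H2","H2","H2","H2","H1","H4"]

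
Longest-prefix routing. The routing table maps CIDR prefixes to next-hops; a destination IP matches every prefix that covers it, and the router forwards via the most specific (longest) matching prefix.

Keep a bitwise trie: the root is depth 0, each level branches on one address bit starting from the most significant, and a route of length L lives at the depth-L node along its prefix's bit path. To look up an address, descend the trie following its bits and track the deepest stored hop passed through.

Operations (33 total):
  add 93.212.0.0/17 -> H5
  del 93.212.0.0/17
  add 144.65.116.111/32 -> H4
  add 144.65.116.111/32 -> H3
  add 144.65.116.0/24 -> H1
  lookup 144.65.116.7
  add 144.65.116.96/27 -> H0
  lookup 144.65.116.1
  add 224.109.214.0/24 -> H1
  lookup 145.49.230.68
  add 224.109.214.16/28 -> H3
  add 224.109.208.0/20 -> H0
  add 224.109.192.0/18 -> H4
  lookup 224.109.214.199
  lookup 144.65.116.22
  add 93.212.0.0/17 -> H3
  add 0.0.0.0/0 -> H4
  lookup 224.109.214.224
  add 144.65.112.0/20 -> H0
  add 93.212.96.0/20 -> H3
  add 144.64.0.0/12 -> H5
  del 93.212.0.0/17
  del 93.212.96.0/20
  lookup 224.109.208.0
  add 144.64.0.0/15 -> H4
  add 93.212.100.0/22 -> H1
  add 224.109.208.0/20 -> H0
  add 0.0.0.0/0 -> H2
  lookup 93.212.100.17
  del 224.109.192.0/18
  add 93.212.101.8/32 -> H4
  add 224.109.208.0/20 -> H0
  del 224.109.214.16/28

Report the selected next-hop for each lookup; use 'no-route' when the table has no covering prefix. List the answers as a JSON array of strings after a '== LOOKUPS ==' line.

Trace:
  + 93.212.0.0/17 (H5) depth=17
  del 93.212.0.0/17 (clear depth 17)
  + 144.65.116.111/32 (H4) depth=32
  + 144.65.116.111/32 (H3) depth=32
  + 144.65.116.0/24 (H1) depth=24
  ? 144.65.116.7  path d0:-→d1:-→d2:-→d3:-→d4:-→d5:-→d6:-→d7:-→d8:-→d9:-→d10:-→d11:-→d12:-→d13:-→d14:-→d15:-→d16:-→d17:-→d18:-→d19:-→d20:-→d21:-→d22:-→d23:-→d24:H1→d25:-  best=H1
  + 144.65.116.96/27 (H0) depth=27
  ? 144.65.116.1  path d0:-→d1:-→d2:-→d3:-→d4:-→d5:-→d6:-→d7:-→d8:-→d9:-→d10:-→d11:-→d12:-→d13:-→d14:-→d15:-→d16:-→d17:-→d18:-→d19:-→d20:-→d21:-→d22:-→d23:-→d24:H1→d25:-  best=H1
  + 224.109.214.0/24 (H1) depth=24
  ? 145.49.230.68  path d0:-→d1:-→d2:-→d3:-→d4:-→d5:-→d6:-→d7:-  best=no-route
  + 224.109.214.16/28 (H3) depth=28
  + 224.109.208.0/20 (H0) depth=20
  + 224.109.192.0/18 (H4) depth=18
  ? 224.109.214.199  path d0:-→d1:-→d2:-→d3:-→d4:-→d5:-→d6:-→d7:-→d8:-→d9:-→d10:-→d11:-→d12:-→d13:-→d14:-→d15:-→d16:-→d17:-→d18:H4→d19:-→d20:H0→d21:-→d22:-→d23:-→d24:H1  best=H1
  ? 144.65.116.22  path d0:-→d1:-→d2:-→d3:-→d4:-→d5:-→d6:-→d7:-→d8:-→d9:-→d10:-→d11:-→d12:-→d13:-→d14:-→d15:-→d16:-→d17:-→d18:-→d19:-→d20:-→d21:-→d22:-→d23:-→d24:H1→d25:-  best=H1
  + 93.212.0.0/17 (H3) depth=17
  + 0.0.0.0/0 (H4) depth=0
  ? 224.109.214.224  path d0:H4→d1:-→d2:-→d3:-→d4:-→d5:-→d6:-→d7:-→d8:-→d9:-→d10:-→d11:-→d12:-→d13:-→d14:-→d15:-→d16:-→d17:-→d18:H4→d19:-→d20:H0→d21:-→d22:-→d23:-→d24:H1  best=H1
  + 144.65.112.0/20 (H0) depth=20
  + 93.212.96.0/20 (H3) depth=20
  + 144.64.0.0/12 (H5) depth=12
  del 93.212.0.0/17 (clear depth 17)
  del 93.212.96.0/20 (clear depth 20)
  ? 224.109.208.0  path d0:H4→d1:-→d2:-→d3:-→d4:-→d5:-→d6:-→d7:-→d8:-→d9:-→d10:-→d11:-→d12:-→d13:-→d14:-→d15:-→d16:-→d17:-→d18:H4→d19:-→d20:H0→d21:-  best=H0
  + 144.64.0.0/15 (H4) depth=15
  + 93.212.100.0/22 (H1) depth=22
  + 224.109.208.0/20 (H0) depth=20
  + 0.0.0.0/0 (H2) depth=0
  ? 93.212.100.17  path d0:H2→d1:-→d2:-→d3:-→d4:-→d5:-→d6:-→d7:-→d8:-→d9:-→d10:-→d11:-→d12:-→d13:-→d14:-→d15:-→d16:-→d17:-→d18:-→d19:-→d20:-→d21:-→d22:H1  best=H1
  del 224.109.192.0/18 (clear depth 18)
  + 93.212.101.8/32 (H4) depth=32
  + 224.109.208.0/20 (H0) depth=20
  del 224.109.214.16/28 (clear depth 28)

== LOOKUPS ==
["H1","H1","no-route","H1","H1","H1","H0","H1"]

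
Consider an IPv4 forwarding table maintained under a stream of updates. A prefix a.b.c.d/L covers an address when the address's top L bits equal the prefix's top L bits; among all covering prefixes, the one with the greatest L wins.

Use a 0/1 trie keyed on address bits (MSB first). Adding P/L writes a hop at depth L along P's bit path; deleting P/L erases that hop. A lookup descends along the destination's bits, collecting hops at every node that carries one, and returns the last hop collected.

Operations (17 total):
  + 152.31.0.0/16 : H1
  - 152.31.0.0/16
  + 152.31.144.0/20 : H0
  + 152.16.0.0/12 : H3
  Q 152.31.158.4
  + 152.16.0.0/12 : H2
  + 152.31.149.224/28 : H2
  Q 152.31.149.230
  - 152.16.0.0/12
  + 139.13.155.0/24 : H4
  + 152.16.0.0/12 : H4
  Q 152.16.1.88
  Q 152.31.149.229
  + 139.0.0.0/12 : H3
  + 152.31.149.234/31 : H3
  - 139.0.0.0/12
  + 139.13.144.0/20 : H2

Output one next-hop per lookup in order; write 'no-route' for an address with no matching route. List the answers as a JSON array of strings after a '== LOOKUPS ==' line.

Process each operation:
  add 152.31.0.0/16 -> H1 at depth 16
  - 152.31.0.0/16 clear@16
  add 152.31.144.0/20 -> H0 at depth 20
  add 152.16.0.0/12 -> H3 at depth 12
  ? 152.31.158.4  path d0:-→d1:-→d2:-→d3:-→d4:-→d5:-→d6:-→d7:-→d8:-→d9:-→d10:-→d11:-→d12:H3→d13:-→d14:-→d15:-→d16:-→d17:-→d18:-→d19:-→d20:H0  best=H0
  add 152.16.0.0/12 -> H2 at depth 12
  add 152.31.149.224/28 -> H2 at depth 28
  ? 152.31.149.230  path d0:-→d1:-→d2:-→d3:-→d4:-→d5:-→d6:-→d7:-→d8:-→d9:-→d10:-→d11:-→d12:H2→d13:-→d14:-→d15:-→d16:-→d17:-→d18:-→d19:-→d20:H0→d21:-→d22:-→d23:-→d24:-→d25:-→d26:-→d27:-→d28:H2  best=H2
  - 152.16.0.0/12 clear@12
  add 139.13.155.0/24 -> H4 at depth 24
  add 152.16.0.0/12 -> H4 at depth 12
  ? 152.16.1.88  path d0:-→d1:-→d2:-→d3:-→d4:-→d5:-→d6:-→d7:-→d8:-→d9:-→d10:-→d11:-→d12:H4  best=H4
  ? 152.31.149.229  path d0:-→d1:-→d2:-→d3:-→d4:-→d5:-→d6:-→d7:-→d8:-→d9:-→d10:-→d11:-→d12:H4→d13:-→d14:-→d15:-→d16:-→d17:-→d18:-→d19:-→d20:H0→d21:-→d22:-→d23:-→d24:-→d25:-→d26:-→d27:-→d28:H2  best=H2
  add 139.0.0.0/12 -> H3 at depth 12
  add 152.31.149.234/31 -> H3 at depth 31
  - 139.0.0.0/12 clear@12
  add 139.13.144.0/20 -> H2 at depth 20

== LOOKUPS ==
["H0","H2","H4","H2"]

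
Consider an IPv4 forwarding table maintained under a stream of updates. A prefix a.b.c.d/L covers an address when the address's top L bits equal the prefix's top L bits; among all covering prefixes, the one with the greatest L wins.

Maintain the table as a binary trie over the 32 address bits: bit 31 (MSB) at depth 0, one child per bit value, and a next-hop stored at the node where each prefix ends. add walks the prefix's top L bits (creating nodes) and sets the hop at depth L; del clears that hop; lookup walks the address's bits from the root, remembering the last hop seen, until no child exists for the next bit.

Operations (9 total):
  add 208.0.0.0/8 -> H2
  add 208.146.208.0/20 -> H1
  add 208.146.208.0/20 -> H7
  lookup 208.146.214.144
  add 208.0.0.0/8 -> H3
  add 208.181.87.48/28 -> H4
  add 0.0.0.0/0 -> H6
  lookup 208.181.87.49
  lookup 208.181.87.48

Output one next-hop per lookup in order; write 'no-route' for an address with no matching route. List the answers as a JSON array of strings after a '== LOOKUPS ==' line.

Trace:
  + 208.0.0.0/8 (H2) depth=8
  + 208.146.208.0/20 (H1) depth=20
  + 208.146.208.0/20 (H7) depth=20
  lookup 208.146.214.144: bits 11010000100100101101 walk d0:-→d1:-→d2:-→d3:-→d4:-→d5:-→d6:-→d7:-→d8:H2→d9:-→d10:-→d11:-→d12:-→d13:-→d14:-→d15:-→d16:-→d17:-→d18:-→d19:-→d20:H7 -> H7
  + 208.0.0.0/8 (H3) depth=8
  + 208.181.87.48/28 (H4) depth=28
  + 0.0.0.0/0 (H6) depth=0
  lookup 208.181.87.49: bits 1101000010110101010101110011 walk d0:H6→d1:-→d2:-→d3:-→d4:-→d5:-→d6:-→d7:-→d8:H3→d9:-→d10:-→d11:-→d12:-→d13:-→d14:-→d15:-→d16:-→d17:-→d18:-→d19:-→d20:-→d21:-→d22:-→d23:-→d24:-→d25:-→d26:-→d27:-→d28:H4 -> H4
  lookup 208.181.87.48: bits 1101000010110101010101110011 walk d0:H6→d1:-→d2:-→d3:-→d4:-→d5:-→d6:-→d7:-→d8:H3→d9:-→d10:-→d11:-→d12:-→d13:-→d14:-→d15:-→d16:-→d17:-→d18:-→d19:-→d20:-→d21:-→d22:-→d23:-→d24:-→d25:-→d26:-→d27:-→d28:H4 -> H4

== LOOKUPS ==
["H7","H4","H4"]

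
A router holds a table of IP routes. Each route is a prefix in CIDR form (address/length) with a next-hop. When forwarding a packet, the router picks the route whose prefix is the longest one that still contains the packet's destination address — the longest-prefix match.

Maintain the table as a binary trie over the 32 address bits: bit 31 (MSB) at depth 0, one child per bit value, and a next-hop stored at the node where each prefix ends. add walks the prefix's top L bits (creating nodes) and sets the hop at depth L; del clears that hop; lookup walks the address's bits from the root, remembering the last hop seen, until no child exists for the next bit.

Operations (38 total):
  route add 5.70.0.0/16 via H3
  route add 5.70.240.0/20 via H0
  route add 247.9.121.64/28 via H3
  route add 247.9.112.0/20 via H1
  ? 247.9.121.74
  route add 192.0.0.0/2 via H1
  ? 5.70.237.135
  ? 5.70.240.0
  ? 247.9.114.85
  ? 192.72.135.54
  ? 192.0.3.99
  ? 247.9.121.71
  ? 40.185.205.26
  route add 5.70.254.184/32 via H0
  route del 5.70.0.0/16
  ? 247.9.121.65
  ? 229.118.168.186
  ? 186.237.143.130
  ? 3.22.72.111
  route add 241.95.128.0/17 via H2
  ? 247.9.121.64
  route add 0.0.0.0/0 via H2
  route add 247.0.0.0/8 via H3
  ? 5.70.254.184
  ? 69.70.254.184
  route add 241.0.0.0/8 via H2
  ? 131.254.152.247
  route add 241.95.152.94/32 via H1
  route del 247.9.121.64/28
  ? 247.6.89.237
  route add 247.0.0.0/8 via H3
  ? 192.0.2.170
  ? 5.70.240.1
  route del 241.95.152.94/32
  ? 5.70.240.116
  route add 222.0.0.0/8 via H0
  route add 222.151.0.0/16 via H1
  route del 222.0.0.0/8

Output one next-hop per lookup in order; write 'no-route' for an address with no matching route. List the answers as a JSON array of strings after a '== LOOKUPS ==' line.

Process each operation:
  + 5.70.0.0/16 (H3) depth=16
  + 5.70.240.0/20 (H0) depth=20
  + 247.9.121.64/28 (H3) depth=28
  + 247.9.112.0/20 (H1) depth=20
  Q 247.9.121.74: descend 1111011100001001011110010100 ; hops seen [H1,H3] ; pick H3
  + 192.0.0.0/2 (H1) depth=2
  Q 5.70.237.135: descend 0000010101000110111 ; hops seen [H3] ; pick H3
  Q 5.70.240.0: descend 00000101010001101111 ; hops seen [H3,H0] ; pick H0
  Q 247.9.114.85: descend 11110111000010010111 ; hops seen [H1,H1] ; pick H1
  Q 192.72.135.54: descend 11 ; hops seen [H1] ; pick H1
  Q 192.0.3.99: descend 11 ; hops seen [H1] ; pick H1
  Q 247.9.121.71: descend 1111011100001001011110010100 ; hops seen [H1,H1,H3] ; pick H3
  Q 40.185.205.26: descend 00 ; hops seen [∅] ; pick no-route
  + 5.70.254.184/32 (H0) depth=32
  - 5.70.0.0/16 clear@16
  Q 247.9.121.65: descend 1111011100001001011110010100 ; hops seen [H1,H1,H3] ; pick H3
  Q 229.118.168.186: descend 111 ; hops seen [H1] ; pick H1
  Q 186.237.143.130: descend 1 ; hops seen [∅] ; pick no-route
  Q 3.22.72.111: descend 00000 ; hops seen [∅] ; pick no-route
  + 241.95.128.0/17 (H2) depth=17
  Q 247.9.121.64: descend 1111011100001001011110010100 ; hops seen [H1,H1,H3] ; pick H3
  + 0.0.0.0/0 (H2) depth=0
  + 247.0.0.0/8 (H3) depth=8
  Q 5.70.254.184: descend 00000101010001101111111010111000 ; hops seen [H2,H0,H0] ; pick H0
  Q 69.70.254.184: descend 0 ; hops seen [H2] ; pick H2
  + 241.0.0.0/8 (H2) depth=8
  Q 131.254.152.247: descend 1 ; hops seen [H2] ; pick H2
  + 241.95.152.94/32 (H1) depth=32
  - 247.9.121.64/28 clear@28
  Q 247.6.89.237: descend 111101110000 ; hops seen [H2,H1,H3] ; pick H3
  + 247.0.0.0/8 (H3) depth=8
  Q 192.0.2.170: descend 11 ; hops seen [H2,H1] ; pick H1
  Q 5.70.240.1: descend 00000101010001101111 ; hops seen [H2,H0] ; pick H0
  - 241.95.152.94/32 clear@32
  Q 5.70.240.116: descend 00000101010001101111 ; hops seen [H2,H0] ; pick H0
  + 222.0.0.0/8 (H0) depth=8
  + 222.151.0.0/16 (H1) depth=16
  - 222.0.0.0/8 clear@8

== LOOKUPS ==
["H3","H3","H0","H1","H1","H1","H3","no-route","H3","H1","no-route","no-route","H3","H0","H2","H2","H3","H1","H0","H0"]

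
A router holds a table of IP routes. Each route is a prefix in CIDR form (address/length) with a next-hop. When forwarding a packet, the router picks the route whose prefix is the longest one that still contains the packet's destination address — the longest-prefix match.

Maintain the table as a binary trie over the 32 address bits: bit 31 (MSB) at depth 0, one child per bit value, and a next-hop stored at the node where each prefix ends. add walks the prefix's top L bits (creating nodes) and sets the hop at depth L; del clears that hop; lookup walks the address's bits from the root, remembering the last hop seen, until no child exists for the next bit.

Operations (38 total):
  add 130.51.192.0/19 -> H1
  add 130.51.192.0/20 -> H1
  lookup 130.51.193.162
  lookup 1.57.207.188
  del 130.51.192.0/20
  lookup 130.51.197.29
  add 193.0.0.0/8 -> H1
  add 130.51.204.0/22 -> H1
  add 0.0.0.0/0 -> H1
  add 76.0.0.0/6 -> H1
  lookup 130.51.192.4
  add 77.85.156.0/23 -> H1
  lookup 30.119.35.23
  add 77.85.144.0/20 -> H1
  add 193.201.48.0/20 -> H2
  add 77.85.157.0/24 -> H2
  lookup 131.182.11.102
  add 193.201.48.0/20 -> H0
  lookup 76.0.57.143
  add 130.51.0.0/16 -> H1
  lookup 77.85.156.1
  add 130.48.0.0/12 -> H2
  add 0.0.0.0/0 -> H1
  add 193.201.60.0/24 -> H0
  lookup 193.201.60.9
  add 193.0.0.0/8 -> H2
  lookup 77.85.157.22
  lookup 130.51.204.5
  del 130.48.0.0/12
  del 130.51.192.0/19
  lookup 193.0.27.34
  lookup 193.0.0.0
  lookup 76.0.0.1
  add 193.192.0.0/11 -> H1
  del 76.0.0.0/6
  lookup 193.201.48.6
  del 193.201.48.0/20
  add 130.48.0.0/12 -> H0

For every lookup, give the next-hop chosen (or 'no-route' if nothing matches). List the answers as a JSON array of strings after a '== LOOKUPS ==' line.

Apply in order:
  add 130.51.192.0/19 -> H1 at depth 19
  add 130.51.192.0/20 -> H1 at depth 20
  lookup 130.51.193.162: bits 10000010001100111100 walk d0:-→d1:-→d2:-→d3:-→d4:-→d5:-→d6:-→d7:-→d8:-→d9:-→d10:-→d11:-→d12:-→d13:-→d14:-→d15:-→d16:-→d17:-→d18:-→d19:H1→d20:H1 -> H1
  lookup 1.57.207.188: bits ε walk d0:- -> no-route
  del 130.51.192.0/20 (clear depth 20)
  lookup 130.51.197.29: bits 10000010001100111100 walk d0:-→d1:-→d2:-→d3:-→d4:-→d5:-→d6:-→d7:-→d8:-→d9:-→d10:-→d11:-→d12:-→d13:-→d14:-→d15:-→d16:-→d17:-→d18:-→d19:H1→d20:- -> H1
  add 193.0.0.0/8 -> H1 at depth 8
  add 130.51.204.0/22 -> H1 at depth 22
  add 0.0.0.0/0 -> H1 at depth 0
  add 76.0.0.0/6 -> H1 at depth 6
  lookup 130.51.192.4: bits 10000010001100111100 walk d0:H1→d1:-→d2:-→d3:-→d4:-→d5:-→d6:-→d7:-→d8:-→d9:-→d10:-→d11:-→d12:-→d13:-→d14:-→d15:-→d16:-→d17:-→d18:-→d19:H1→d20:- -> H1
  add 77.85.156.0/23 -> H1 at depth 23
  lookup 30.119.35.23: bits 0 walk d0:H1→d1:- -> H1
  add 77.85.144.0/20 -> H1 at depth 20
  add 193.201.48.0/20 -> H2 at depth 20
  add 77.85.157.0/24 -> H2 at depth 24
  lookup 131.182.11.102: bits 1000001 walk d0:H1→d1:-→d2:-→d3:-→d4:-→d5:-→d6:-→d7:- -> H1
  add 193.201.48.0/20 -> H0 at depth 20
  lookup 76.0.57.143: bits 0100110 walk d0:H1→d1:-→d2:-→d3:-→d4:-→d5:-→d6:H1→d7:- -> H1
  add 130.51.0.0/16 -> H1 at depth 16
  lookup 77.85.156.1: bits 01001101010101011001110 walk d0:H1→d1:-→d2:-→d3:-→d4:-→d5:-→d6:H1→d7:-→d8:-→d9:-→d10:-→d11:-→d12:-→d13:-→d14:-→d15:-→d16:-→d17:-→d18:-→d19:-→d20:H1→d21:-→d22:-→d23:H1 -> H1
  add 130.48.0.0/12 -> H2 at depth 12
  add 0.0.0.0/0 -> H1 at depth 0
  add 193.201.60.0/24 -> H0 at depth 24
  lookup 193.201.60.9: bits 110000011100100100111100 walk d0:H1→d1:-→d2:-→d3:-→d4:-→d5:-→d6:-→d7:-→d8:H1→d9:-→d10:-→d11:-→d12:-→d13:-→d14:-→d15:-→d16:-→d17:-→d18:-→d19:-→d20:H0→d21:-→d22:-→d23:-→d24:H0 -> H0
  add 193.0.0.0/8 -> H2 at depth 8
  lookup 77.85.157.22: bits 010011010101010110011101 walk d0:H1→d1:-→d2:-→d3:-→d4:-→d5:-→d6:H1→d7:-→d8:-→d9:-→d10:-→d11:-→d12:-→d13:-→d14:-→d15:-→d16:-→d17:-→d18:-→d19:-→d20:H1→d21:-→d22:-→d23:H1→d24:H2 -> H2
  lookup 130.51.204.5: bits 1000001000110011110011 walk d0:H1→d1:-→d2:-→d3:-→d4:-→d5:-→d6:-→d7:-→d8:-→d9:-→d10:-→d11:-→d12:H2→d13:-→d14:-→d15:-→d16:H1→d17:-→d18:-→d19:H1→d20:-→d21:-→d22:H1 -> H1
  del 130.48.0.0/12 (clear depth 12)
  del 130.51.192.0/19 (clear depth 19)
  lookup 193.0.27.34: bits 11000001 walk d0:H1→d1:-→d2:-→d3:-→d4:-→d5:-→d6:-→d7:-→d8:H2 -> H2
  lookup 193.0.0.0: bits 11000001 walk d0:H1→d1:-→d2:-→d3:-→d4:-→d5:-→d6:-→d7:-→d8:H2 -> H2
  lookup 76.0.0.1: bits 0100110 walk d0:H1→d1:-→d2:-→d3:-→d4:-→d5:-→d6:H1→d7:- -> H1
  add 193.192.0.0/11 -> H1 at depth 11
  del 76.0.0.0/6 (clear depth 6)
  lookup 193.201.48.6: bits 11000001110010010011 walk d0:H1→d1:-→d2:-→d3:-→d4:-→d5:-→d6:-→d7:-→d8:H2→d9:-→d10:-→d11:H1→d12:-→d13:-→d14:-→d15:-→d16:-→d17:-→d18:-→d19:-→d20:H0 -> H0
  del 193.201.48.0/20 (clear depth 20)
  add 130.48.0.0/12 -> H0 at depth 12

== LOOKUPS ==
["H1","no-route","H1","H1","H1","H1","H1","H1","H0","H2","H1","H2","H2","H1","H0"]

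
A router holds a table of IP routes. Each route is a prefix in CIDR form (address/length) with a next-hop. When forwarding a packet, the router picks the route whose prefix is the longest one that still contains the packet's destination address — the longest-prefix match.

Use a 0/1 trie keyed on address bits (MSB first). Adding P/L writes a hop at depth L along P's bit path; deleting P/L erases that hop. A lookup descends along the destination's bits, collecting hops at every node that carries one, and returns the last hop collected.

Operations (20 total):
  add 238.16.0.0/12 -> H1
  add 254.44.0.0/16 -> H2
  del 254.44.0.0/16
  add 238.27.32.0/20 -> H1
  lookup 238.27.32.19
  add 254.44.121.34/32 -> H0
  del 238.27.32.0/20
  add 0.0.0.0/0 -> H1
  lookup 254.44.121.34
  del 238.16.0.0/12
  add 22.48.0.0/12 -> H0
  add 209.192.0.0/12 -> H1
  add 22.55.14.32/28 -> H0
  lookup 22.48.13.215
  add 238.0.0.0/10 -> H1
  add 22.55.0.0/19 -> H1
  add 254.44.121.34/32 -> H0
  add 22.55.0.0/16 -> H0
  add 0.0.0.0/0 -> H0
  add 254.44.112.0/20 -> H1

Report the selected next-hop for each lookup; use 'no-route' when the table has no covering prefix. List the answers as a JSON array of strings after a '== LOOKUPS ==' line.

Process each operation:
  add 238.16.0.0/12 -> H1 at depth 12
  add 254.44.0.0/16 -> H2 at depth 16
  del 254.44.0.0/16 (clear depth 16)
  add 238.27.32.0/20 -> H1 at depth 20
  Q 238.27.32.19: descend 11101110000110110010 ; hops seen [H1,H1] ; pick H1
  add 254.44.121.34/32 -> H0 at depth 32
  del 238.27.32.0/20 (clear depth 20)
  add 0.0.0.0/0 -> H1 at depth 0
  Q 254.44.121.34: descend 11111110001011000111100100100010 ; hops seen [H1,H0] ; pick H0
  del 238.16.0.0/12 (clear depth 12)
  add 22.48.0.0/12 -> H0 at depth 12
  add 209.192.0.0/12 -> H1 at depth 12
  add 22.55.14.32/28 -> H0 at depth 28
  Q 22.48.13.215: descend 0001011000110 ; hops seen [H1,H0] ; pick H0
  add 238.0.0.0/10 -> H1 at depth 10
  add 22.55.0.0/19 -> H1 at depth 19
  add 254.44.121.34/32 -> H0 at depth 32
  add 22.55.0.0/16 -> H0 at depth 16
  add 0.0.0.0/0 -> H0 at depth 0
  add 254.44.112.0/20 -> H1 at depth 20

== LOOKUPS ==
["H1","H0","H0"]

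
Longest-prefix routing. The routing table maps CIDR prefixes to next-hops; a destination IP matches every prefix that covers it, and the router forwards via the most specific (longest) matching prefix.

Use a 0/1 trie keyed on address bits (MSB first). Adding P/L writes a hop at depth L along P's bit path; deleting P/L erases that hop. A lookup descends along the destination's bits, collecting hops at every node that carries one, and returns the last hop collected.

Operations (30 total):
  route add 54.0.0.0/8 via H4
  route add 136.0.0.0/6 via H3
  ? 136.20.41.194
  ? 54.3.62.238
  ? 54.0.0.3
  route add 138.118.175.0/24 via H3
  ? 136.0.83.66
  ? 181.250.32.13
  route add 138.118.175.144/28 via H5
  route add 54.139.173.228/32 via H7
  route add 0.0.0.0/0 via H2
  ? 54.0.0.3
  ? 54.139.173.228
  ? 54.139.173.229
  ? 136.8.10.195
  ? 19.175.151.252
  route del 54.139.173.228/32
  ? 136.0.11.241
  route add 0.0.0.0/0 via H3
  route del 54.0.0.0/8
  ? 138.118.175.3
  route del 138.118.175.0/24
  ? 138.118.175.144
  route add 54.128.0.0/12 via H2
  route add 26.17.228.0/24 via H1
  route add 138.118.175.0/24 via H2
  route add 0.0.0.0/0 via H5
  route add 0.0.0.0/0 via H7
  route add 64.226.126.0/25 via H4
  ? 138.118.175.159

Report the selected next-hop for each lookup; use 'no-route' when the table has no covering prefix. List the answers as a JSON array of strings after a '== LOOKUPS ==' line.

Process each operation:
  + 54.0.0.0/8 (H4) depth=8
  + 136.0.0.0/6 (H3) depth=6
  lookup 136.20.41.194: bits 100010 walk d0:-→d1:-→d2:-→d3:-→d4:-→d5:-→d6:H3 -> H3
  lookup 54.3.62.238: bits 00110110 walk d0:-→d1:-→d2:-→d3:-→d4:-→d5:-→d6:-→d7:-→d8:H4 -> H4
  lookup 54.0.0.3: bits 00110110 walk d0:-→d1:-→d2:-→d3:-→d4:-→d5:-→d6:-→d7:-→d8:H4 -> H4
  + 138.118.175.0/24 (H3) depth=24
  lookup 136.0.83.66: bits 100010 walk d0:-→d1:-→d2:-→d3:-→d4:-→d5:-→d6:H3 -> H3
  lookup 181.250.32.13: bits 10 walk d0:-→d1:-→d2:- -> no-route
  + 138.118.175.144/28 (H5) depth=28
  + 54.139.173.228/32 (H7) depth=32
  + 0.0.0.0/0 (H2) depth=0
  lookup 54.0.0.3: bits 00110110 walk d0:H2→d1:-→d2:-→d3:-→d4:-→d5:-→d6:-→d7:-→d8:H4 -> H4
  lookup 54.139.173.228: bits 00110110100010111010110111100100 walk d0:H2→d1:-→d2:-→d3:-→d4:-→d5:-→d6:-→d7:-→d8:H4→d9:-→d10:-→d11:-→d12:-→d13:-→d14:-→d15:-→d16:-→d17:-→d18:-→d19:-→d20:-→d21:-→d22:-→d23:-→d24:-→d25:-→d26:-→d27:-→d28:-→d29:-→d30:-→d31:-→d32:H7 -> H7
  lookup 54.139.173.229: bits 0011011010001011101011011110010 walk d0:H2→d1:-→d2:-→d3:-→d4:-→d5:-→d6:-→d7:-→d8:H4→d9:-→d10:-→d11:-→d12:-→d13:-→d14:-→d15:-→d16:-→d17:-→d18:-→d19:-→d20:-→d21:-→d22:-→d23:-→d24:-→d25:-→d26:-→d27:-→d28:-→d29:-→d30:-→d31:- -> H4
  lookup 136.8.10.195: bits 100010 walk d0:H2→d1:-→d2:-→d3:-→d4:-→d5:-→d6:H3 -> H3
  lookup 19.175.151.252: bits 00 walk d0:H2→d1:-→d2:- -> H2
  del 54.139.173.228/32 (clear depth 32)
  lookup 136.0.11.241: bits 100010 walk d0:H2→d1:-→d2:-→d3:-→d4:-→d5:-→d6:H3 -> H3
  + 0.0.0.0/0 (H3) depth=0
  del 54.0.0.0/8 (clear depth 8)
  lookup 138.118.175.3: bits 100010100111011010101111 walk d0:H3→d1:-→d2:-→d3:-→d4:-→d5:-→d6:H3→d7:-→d8:-→d9:-→d10:-→d11:-→d12:-→d13:-→d14:-→d15:-→d16:-→d17:-→d18:-→d19:-→d20:-→d21:-→d22:-→d23:-→d24:H3 -> H3
  del 138.118.175.0/24 (clear depth 24)
  lookup 138.118.175.144: bits 1000101001110110101011111001 walk d0:H3→d1:-→d2:-→d3:-→d4:-→d5:-→d6:H3→d7:-→d8:-→d9:-→d10:-→d11:-→d12:-→d13:-→d14:-→d15:-→d16:-→d17:-→d18:-→d19:-→d20:-→d21:-→d22:-→d23:-→d24:-→d25:-→d26:-→d27:-→d28:H5 -> H5
  + 54.128.0.0/12 (H2) depth=12
  + 26.17.228.0/24 (H1) depth=24
  + 138.118.175.0/24 (H2) depth=24
  + 0.0.0.0/0 (H5) depth=0
  + 0.0.0.0/0 (H7) depth=0
  + 64.226.126.0/25 (H4) depth=25
  lookup 138.118.175.159: bits 1000101001110110101011111001 walk d0:H7→d1:-→d2:-→d3:-→d4:-→d5:-→d6:H3→d7:-→d8:-→d9:-→d10:-→d11:-→d12:-→d13:-→d14:-→d15:-→d16:-→d17:-→d18:-→d19:-→d20:-→d21:-→d22:-→d23:-→d24:H2→d25:-→d26:-→d27:-→d28:H5 -> H5

== LOOKUPS ==
["H3","H4","H4","H3","no-route","H4","H7","H4","H3","H2","H3","H3","H5","H5"]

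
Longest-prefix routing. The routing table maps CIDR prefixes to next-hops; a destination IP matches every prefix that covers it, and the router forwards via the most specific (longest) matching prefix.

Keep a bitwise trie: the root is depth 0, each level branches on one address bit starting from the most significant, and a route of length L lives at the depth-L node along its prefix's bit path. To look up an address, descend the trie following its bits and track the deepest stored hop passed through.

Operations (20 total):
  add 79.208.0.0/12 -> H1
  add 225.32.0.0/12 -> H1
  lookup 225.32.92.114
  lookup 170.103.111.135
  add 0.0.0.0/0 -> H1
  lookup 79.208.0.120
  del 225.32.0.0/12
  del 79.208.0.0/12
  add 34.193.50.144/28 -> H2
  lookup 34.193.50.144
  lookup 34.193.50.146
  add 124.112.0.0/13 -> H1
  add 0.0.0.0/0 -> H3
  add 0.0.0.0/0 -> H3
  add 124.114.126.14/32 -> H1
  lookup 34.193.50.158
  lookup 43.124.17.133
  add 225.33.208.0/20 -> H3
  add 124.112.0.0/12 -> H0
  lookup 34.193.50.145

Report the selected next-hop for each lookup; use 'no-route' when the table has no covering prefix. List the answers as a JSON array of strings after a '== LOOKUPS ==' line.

Trace:
  + 79.208.0.0/12 (H1) depth=12
  + 225.32.0.0/12 (H1) depth=12
  lookup 225.32.92.114: bits 111000010010 walk d0:-→d1:-→d2:-→d3:-→d4:-→d5:-→d6:-→d7:-→d8:-→d9:-→d10:-→d11:-→d12:H1 -> H1
  lookup 170.103.111.135: bits 1 walk d0:-→d1:- -> no-route
  + 0.0.0.0/0 (H1) depth=0
  lookup 79.208.0.120: bits 010011111101 walk d0:H1→d1:-→d2:-→d3:-→d4:-→d5:-→d6:-→d7:-→d8:-→d9:-→d10:-→d11:-→d12:H1 -> H1
  del 225.32.0.0/12 (clear depth 12)
  del 79.208.0.0/12 (clear depth 12)
  + 34.193.50.144/28 (H2) depth=28
  lookup 34.193.50.144: bits 0010001011000001001100101001 walk d0:H1→d1:-→d2:-→d3:-→d4:-→d5:-→d6:-→d7:-→d8:-→d9:-→d10:-→d11:-→d12:-→d13:-→d14:-→d15:-→d16:-→d17:-→d18:-→d19:-→d20:-→d21:-→d22:-→d23:-→d24:-→d25:-→d26:-→d27:-→d28:H2 -> H2
  lookup 34.193.50.146: bits 0010001011000001001100101001 walk d0:H1→d1:-→d2:-→d3:-→d4:-→d5:-→d6:-→d7:-→d8:-→d9:-→d10:-→d11:-→d12:-→d13:-→d14:-→d15:-→d16:-→d17:-→d18:-→d19:-→d20:-→d21:-→d22:-→d23:-→d24:-→d25:-→d26:-→d27:-→d28:H2 -> H2
  + 124.112.0.0/13 (H1) depth=13
  + 0.0.0.0/0 (H3) depth=0
  + 0.0.0.0/0 (H3) depth=0
  + 124.114.126.14/32 (H1) depth=32
  lookup 34.193.50.158: bits 0010001011000001001100101001 walk d0:H3→d1:-→d2:-→d3:-→d4:-→d5:-→d6:-→d7:-→d8:-→d9:-→d10:-→d11:-→d12:-→d13:-→d14:-→d15:-→d16:-→d17:-→d18:-→d19:-→d20:-→d21:-→d22:-→d23:-→d24:-→d25:-→d26:-→d27:-→d28:H2 -> H2
  lookup 43.124.17.133: bits 0010 walk d0:H3→d1:-→d2:-→d3:-→d4:- -> H3
  + 225.33.208.0/20 (H3) depth=20
  + 124.112.0.0/12 (H0) depth=12
  lookup 34.193.50.145: bits 0010001011000001001100101001 walk d0:H3→d1:-→d2:-→d3:-→d4:-→d5:-→d6:-→d7:-→d8:-→d9:-→d10:-→d11:-→d12:-→d13:-→d14:-→d15:-→d16:-→d17:-→d18:-→d19:-→d20:-→d21:-→d22:-→d23:-→d24:-→d25:-→d26:-→d27:-→d28:H2 -> H2

== LOOKUPS ==
["H1","no-route","H1","H2","H2","H2","H3","H2"]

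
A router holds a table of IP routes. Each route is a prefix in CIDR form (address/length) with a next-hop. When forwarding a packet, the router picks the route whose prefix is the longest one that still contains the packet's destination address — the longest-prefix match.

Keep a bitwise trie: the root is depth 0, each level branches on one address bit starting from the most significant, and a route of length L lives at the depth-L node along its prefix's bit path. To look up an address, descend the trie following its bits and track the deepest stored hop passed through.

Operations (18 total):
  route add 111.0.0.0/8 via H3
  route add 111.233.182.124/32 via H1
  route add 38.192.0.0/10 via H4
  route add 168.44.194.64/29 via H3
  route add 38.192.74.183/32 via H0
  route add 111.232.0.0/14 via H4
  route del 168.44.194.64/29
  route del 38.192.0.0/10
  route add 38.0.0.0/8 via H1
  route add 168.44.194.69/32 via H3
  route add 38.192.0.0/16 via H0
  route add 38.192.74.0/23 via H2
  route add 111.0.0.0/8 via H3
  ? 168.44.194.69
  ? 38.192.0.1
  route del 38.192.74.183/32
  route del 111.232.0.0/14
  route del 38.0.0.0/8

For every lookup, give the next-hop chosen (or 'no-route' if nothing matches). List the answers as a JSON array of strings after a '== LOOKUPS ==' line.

Process each operation:
  add 111.0.0.0/8 -> H3 at depth 8
  add 111.233.182.124/32 -> H1 at depth 32
  add 38.192.0.0/10 -> H4 at depth 10
  add 168.44.194.64/29 -> H3 at depth 29
  add 38.192.74.183/32 -> H0 at depth 32
  add 111.232.0.0/14 -> H4 at depth 14
  - 168.44.194.64/29 clear@29
  - 38.192.0.0/10 clear@10
  add 38.0.0.0/8 -> H1 at depth 8
  add 168.44.194.69/32 -> H3 at depth 32
  add 38.192.0.0/16 -> H0 at depth 16
  add 38.192.74.0/23 -> H2 at depth 23
  add 111.0.0.0/8 -> H3 at depth 8
  lookup 168.44.194.69: bits 10101000001011001100001001000101 walk d0:-→d1:-→d2:-→d3:-→d4:-→d5:-→d6:-→d7:-→d8:-→d9:-→d10:-→d11:-→d12:-→d13:-→d14:-→d15:-→d16:-→d17:-→d18:-→d19:-→d20:-→d21:-→d22:-→d23:-→d24:-→d25:-→d26:-→d27:-→d28:-→d29:-→d30:-→d31:-→d32:H3 -> H3
  lookup 38.192.0.1: bits 00100110110000000 walk d0:-→d1:-→d2:-→d3:-→d4:-→d5:-→d6:-→d7:-→d8:H1→d9:-→d10:-→d11:-→d12:-→d13:-→d14:-→d15:-→d16:H0→d17:- -> H0
  - 38.192.74.183/32 clear@32
  - 111.232.0.0/14 clear@14
  - 38.0.0.0/8 clear@8

== LOOKUPS ==
["H3","H0"]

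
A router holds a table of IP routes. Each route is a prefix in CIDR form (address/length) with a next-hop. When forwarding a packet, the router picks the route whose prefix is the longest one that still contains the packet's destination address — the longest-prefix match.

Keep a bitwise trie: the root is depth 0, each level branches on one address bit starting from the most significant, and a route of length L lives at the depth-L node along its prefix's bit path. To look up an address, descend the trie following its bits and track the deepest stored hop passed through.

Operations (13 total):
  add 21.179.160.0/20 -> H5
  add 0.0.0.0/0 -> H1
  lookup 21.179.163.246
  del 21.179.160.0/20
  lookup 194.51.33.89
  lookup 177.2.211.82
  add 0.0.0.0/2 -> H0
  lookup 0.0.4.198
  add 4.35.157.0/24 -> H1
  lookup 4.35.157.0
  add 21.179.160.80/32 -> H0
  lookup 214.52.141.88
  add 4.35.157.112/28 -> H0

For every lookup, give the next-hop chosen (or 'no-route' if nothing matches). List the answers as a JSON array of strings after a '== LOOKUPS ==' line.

Apply in order:
  add 21.179.160.0/20 -> H5 at depth 20
  add 0.0.0.0/0 -> H1 at depth 0
  lookup 21.179.163.246: bits 00010101101100111010 walk d0:H1→d1:-→d2:-→d3:-→d4:-→d5:-→d6:-→d7:-→d8:-→d9:-→d10:-→d11:-→d12:-→d13:-→d14:-→d15:-→d16:-→d17:-→d18:-→d19:-→d20:H5 -> H5
  del 21.179.160.0/20 (clear depth 20)
  lookup 194.51.33.89: bits ε walk d0:H1 -> H1
  lookup 177.2.211.82: bits ε walk d0:H1 -> H1
  add 0.0.0.0/2 -> H0 at depth 2
  lookup 0.0.4.198: bits 000 walk d0:H1→d1:-→d2:H0→d3:- -> H0
  add 4.35.157.0/24 -> H1 at depth 24
  lookup 4.35.157.0: bits 000001000010001110011101 walk d0:H1→d1:-→d2:H0→d3:-→d4:-→d5:-→d6:-→d7:-→d8:-→d9:-→d10:-→d11:-→d12:-→d13:-→d14:-→d15:-→d16:-→d17:-→d18:-→d19:-→d20:-→d21:-→d22:-→d23:-→d24:H1 -> H1
  add 21.179.160.80/32 -> H0 at depth 32
  lookup 214.52.141.88: bits ε walk d0:H1 -> H1
  add 4.35.157.112/28 -> H0 at depth 28

== LOOKUPS ==
["H5","H1","H1","H0","H1","H1"]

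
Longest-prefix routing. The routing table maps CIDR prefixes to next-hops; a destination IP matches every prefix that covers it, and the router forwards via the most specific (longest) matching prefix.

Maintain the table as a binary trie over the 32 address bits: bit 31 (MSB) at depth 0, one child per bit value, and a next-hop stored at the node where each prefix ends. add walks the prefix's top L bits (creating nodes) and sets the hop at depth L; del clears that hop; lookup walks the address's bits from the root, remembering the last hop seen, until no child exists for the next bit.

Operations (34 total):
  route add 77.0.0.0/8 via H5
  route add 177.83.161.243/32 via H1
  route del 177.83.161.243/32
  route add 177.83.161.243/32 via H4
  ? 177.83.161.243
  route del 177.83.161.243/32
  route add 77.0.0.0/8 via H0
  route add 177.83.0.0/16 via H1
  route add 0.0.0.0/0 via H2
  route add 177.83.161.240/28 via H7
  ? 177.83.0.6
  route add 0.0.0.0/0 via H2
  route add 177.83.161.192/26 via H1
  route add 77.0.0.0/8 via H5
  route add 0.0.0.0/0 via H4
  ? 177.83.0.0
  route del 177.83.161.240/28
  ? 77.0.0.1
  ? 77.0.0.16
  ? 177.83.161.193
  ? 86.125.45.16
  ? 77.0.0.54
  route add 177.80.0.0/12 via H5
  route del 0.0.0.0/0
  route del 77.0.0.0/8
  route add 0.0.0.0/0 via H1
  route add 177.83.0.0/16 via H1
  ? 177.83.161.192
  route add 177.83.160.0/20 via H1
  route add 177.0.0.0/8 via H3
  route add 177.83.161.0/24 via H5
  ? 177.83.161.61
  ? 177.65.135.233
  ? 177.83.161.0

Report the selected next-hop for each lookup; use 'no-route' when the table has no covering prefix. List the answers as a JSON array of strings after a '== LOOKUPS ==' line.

Apply in order:
  + 77.0.0.0/8 (H5) depth=8
  + 177.83.161.243/32 (H1) depth=32
  del 177.83.161.243/32 (clear depth 32)
  + 177.83.161.243/32 (H4) depth=32
  ? 177.83.161.243  path d0:-→d1:-→d2:-→d3:-→d4:-→d5:-→d6:-→d7:-→d8:-→d9:-→d10:-→d11:-→d12:-→d13:-→d14:-→d15:-→d16:-→d17:-→d18:-→d19:-→d20:-→d21:-→d22:-→d23:-→d24:-→d25:-→d26:-→d27:-→d28:-→d29:-→d30:-→d31:-→d32:H4  best=H4
  del 177.83.161.243/32 (clear depth 32)
  + 77.0.0.0/8 (H0) depth=8
  + 177.83.0.0/16 (H1) depth=16
  + 0.0.0.0/0 (H2) depth=0
  + 177.83.161.240/28 (H7) depth=28
  ? 177.83.0.6  path d0:H2→d1:-→d2:-→d3:-→d4:-→d5:-→d6:-→d7:-→d8:-→d9:-→d10:-→d11:-→d12:-→d13:-→d14:-→d15:-→d16:H1  best=H1
  + 0.0.0.0/0 (H2) depth=0
  + 177.83.161.192/26 (H1) depth=26
  + 77.0.0.0/8 (H5) depth=8
  + 0.0.0.0/0 (H4) depth=0
  ? 177.83.0.0  path d0:H4→d1:-→d2:-→d3:-→d4:-→d5:-→d6:-→d7:-→d8:-→d9:-→d10:-→d11:-→d12:-→d13:-→d14:-→d15:-→d16:H1  best=H1
  del 177.83.161.240/28 (clear depth 28)
  ? 77.0.0.1  path d0:H4→d1:-→d2:-→d3:-→d4:-→d5:-→d6:-→d7:-→d8:H5  best=H5
  ? 77.0.0.16  path d0:H4→d1:-→d2:-→d3:-→d4:-→d5:-→d6:-→d7:-→d8:H5  best=H5
  ? 177.83.161.193  path d0:H4→d1:-→d2:-→d3:-→d4:-→d5:-→d6:-→d7:-→d8:-→d9:-→d10:-→d11:-→d12:-→d13:-→d14:-→d15:-→d16:H1→d17:-→d18:-→d19:-→d20:-→d21:-→d22:-→d23:-→d24:-→d25:-→d26:H1  best=H1
  ? 86.125.45.16  path d0:H4→d1:-→d2:-→d3:-  best=H4
  ? 77.0.0.54  path d0:H4→d1:-→d2:-→d3:-→d4:-→d5:-→d6:-→d7:-→d8:H5  best=H5
  + 177.80.0.0/12 (H5) depth=12
  del 0.0.0.0/0 (clear depth 0)
  del 77.0.0.0/8 (clear depth 8)
  + 0.0.0.0/0 (H1) depth=0
  + 177.83.0.0/16 (H1) depth=16
  ? 177.83.161.192  path d0:H1→d1:-→d2:-→d3:-→d4:-→d5:-→d6:-→d7:-→d8:-→d9:-→d10:-→d11:-→d12:H5→d13:-→d14:-→d15:-→d16:H1→d17:-→d18:-→d19:-→d20:-→d21:-→d22:-→d23:-→d24:-→d25:-→d26:H1  best=H1
  + 177.83.160.0/20 (H1) depth=20
  + 177.0.0.0/8 (H3) depth=8
  + 177.83.161.0/24 (H5) depth=24
  ? 177.83.161.61  path d0:H1→d1:-→d2:-→d3:-→d4:-→d5:-→d6:-→d7:-→d8:H3→d9:-→d10:-→d11:-→d12:H5→d13:-→d14:-→d15:-→d16:H1→d17:-→d18:-→d19:-→d20:H1→d21:-→d22:-→d23:-→d24:H5  best=H5
  ? 177.65.135.233  path d0:H1→d1:-→d2:-→d3:-→d4:-→d5:-→d6:-→d7:-→d8:H3→d9:-→d10:-→d11:-  best=H3
  ? 177.83.161.0  path d0:H1→d1:-→d2:-→d3:-→d4:-→d5:-→d6:-→d7:-→d8:H3→d9:-→d10:-→d11:-→d12:H5→d13:-→d14:-→d15:-→d16:H1→d17:-→d18:-→d19:-→d20:H1→d21:-→d22:-→d23:-→d24:H5  best=H5

== LOOKUPS ==
["H4","H1","H1","H5","H5","H1","H4","H5","H1","H5","H3","H5"]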